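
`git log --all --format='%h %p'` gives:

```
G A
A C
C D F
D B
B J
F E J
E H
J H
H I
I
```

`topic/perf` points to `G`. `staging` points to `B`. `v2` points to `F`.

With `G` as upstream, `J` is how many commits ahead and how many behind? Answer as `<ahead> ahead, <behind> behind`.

0 ahead, 7 behind

Reachable from J: {H, I, J}.
Reachable from G: {A, B, C, D, E, F, G, H, I, J}.
Only in J's history (ahead): {} — 0.
Only in G's history (behind): {A, B, C, D, E, F, G} — 7.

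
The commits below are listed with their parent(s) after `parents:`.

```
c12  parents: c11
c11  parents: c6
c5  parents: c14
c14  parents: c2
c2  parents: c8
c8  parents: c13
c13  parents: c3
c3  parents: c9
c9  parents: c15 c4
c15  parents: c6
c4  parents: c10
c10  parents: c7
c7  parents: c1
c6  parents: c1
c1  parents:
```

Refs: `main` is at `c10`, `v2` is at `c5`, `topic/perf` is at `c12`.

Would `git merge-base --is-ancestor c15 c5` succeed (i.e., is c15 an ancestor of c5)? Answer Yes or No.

Yes

Ancestors of c5 (commits reachable by following parents): {c1, c10, c13, c14, c15, c2, c3, c4, c5, c6, c7, c8, c9}.
c15 is in that set, so it is an ancestor of c5.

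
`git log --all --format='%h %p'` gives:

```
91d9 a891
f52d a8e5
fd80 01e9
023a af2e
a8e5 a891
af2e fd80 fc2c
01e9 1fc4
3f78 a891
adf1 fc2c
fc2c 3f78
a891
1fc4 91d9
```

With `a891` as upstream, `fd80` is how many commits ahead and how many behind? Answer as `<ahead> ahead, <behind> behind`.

Reachable from fd80: {01e9, 1fc4, 91d9, a891, fd80}.
Reachable from a891: {a891}.
Only in fd80's history (ahead): {01e9, 1fc4, 91d9, fd80} — 4.
Only in a891's history (behind): {} — 0.

4 ahead, 0 behind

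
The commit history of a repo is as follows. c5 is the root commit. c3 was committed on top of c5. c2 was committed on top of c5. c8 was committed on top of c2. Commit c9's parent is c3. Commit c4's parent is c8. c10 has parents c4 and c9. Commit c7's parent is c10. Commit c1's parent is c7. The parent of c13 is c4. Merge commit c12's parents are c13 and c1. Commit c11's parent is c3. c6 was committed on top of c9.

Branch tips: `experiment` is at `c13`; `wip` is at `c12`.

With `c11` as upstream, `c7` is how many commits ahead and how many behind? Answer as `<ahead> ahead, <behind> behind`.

6 ahead, 1 behind

Reachable from c7: {c10, c2, c3, c4, c5, c7, c8, c9}.
Reachable from c11: {c11, c3, c5}.
Only in c7's history (ahead): {c10, c2, c4, c7, c8, c9} — 6.
Only in c11's history (behind): {c11} — 1.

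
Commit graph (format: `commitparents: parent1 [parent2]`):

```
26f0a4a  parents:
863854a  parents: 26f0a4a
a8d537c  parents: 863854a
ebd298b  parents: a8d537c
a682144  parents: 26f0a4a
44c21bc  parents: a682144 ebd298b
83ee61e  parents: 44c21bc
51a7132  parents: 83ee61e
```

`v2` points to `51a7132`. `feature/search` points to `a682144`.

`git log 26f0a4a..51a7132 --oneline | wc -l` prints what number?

7

Reachable from 51a7132: {26f0a4a, 44c21bc, 51a7132, 83ee61e, 863854a, a682144, a8d537c, ebd298b}.
Reachable from 26f0a4a: {26f0a4a}.
In 51a7132's history but not 26f0a4a's: {44c21bc, 51a7132, 83ee61e, 863854a, a682144, a8d537c, ebd298b} — 7 commits.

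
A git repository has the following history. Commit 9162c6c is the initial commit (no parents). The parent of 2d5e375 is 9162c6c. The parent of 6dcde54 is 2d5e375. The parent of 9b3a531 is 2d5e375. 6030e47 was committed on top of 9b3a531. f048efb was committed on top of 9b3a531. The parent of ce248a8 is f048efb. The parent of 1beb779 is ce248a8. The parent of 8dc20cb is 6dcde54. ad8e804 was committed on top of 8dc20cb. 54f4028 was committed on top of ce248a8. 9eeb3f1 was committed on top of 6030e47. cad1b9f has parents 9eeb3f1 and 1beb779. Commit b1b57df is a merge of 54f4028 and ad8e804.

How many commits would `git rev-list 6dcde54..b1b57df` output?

7

Reachable from b1b57df: {2d5e375, 54f4028, 6dcde54, 8dc20cb, 9162c6c, 9b3a531, ad8e804, b1b57df, ce248a8, f048efb}.
Reachable from 6dcde54: {2d5e375, 6dcde54, 9162c6c}.
In b1b57df's history but not 6dcde54's: {54f4028, 8dc20cb, 9b3a531, ad8e804, b1b57df, ce248a8, f048efb} — 7 commits.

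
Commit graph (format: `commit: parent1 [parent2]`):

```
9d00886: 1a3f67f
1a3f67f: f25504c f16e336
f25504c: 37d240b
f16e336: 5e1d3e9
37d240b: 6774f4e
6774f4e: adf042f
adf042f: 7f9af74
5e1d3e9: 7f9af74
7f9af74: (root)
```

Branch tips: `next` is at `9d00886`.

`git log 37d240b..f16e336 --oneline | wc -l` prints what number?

Reachable from f16e336: {5e1d3e9, 7f9af74, f16e336}.
Reachable from 37d240b: {37d240b, 6774f4e, 7f9af74, adf042f}.
In f16e336's history but not 37d240b's: {5e1d3e9, f16e336} — 2 commits.

2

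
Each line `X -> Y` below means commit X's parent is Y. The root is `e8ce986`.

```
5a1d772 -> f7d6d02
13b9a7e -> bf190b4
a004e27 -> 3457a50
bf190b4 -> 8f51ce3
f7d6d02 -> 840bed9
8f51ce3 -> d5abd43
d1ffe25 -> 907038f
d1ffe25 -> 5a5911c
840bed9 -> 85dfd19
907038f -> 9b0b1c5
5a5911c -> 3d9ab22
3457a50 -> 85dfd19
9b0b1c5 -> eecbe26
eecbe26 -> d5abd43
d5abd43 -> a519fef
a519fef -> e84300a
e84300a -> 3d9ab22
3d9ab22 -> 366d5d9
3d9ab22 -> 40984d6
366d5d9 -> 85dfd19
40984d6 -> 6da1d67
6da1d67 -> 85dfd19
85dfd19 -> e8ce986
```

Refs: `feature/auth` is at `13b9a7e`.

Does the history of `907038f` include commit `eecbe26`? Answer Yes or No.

Ancestors of 907038f (commits reachable by following parents): {366d5d9, 3d9ab22, 40984d6, 6da1d67, 85dfd19, 907038f, 9b0b1c5, a519fef, d5abd43, e84300a, e8ce986, eecbe26}.
eecbe26 is in that set, so it is an ancestor of 907038f.

Yes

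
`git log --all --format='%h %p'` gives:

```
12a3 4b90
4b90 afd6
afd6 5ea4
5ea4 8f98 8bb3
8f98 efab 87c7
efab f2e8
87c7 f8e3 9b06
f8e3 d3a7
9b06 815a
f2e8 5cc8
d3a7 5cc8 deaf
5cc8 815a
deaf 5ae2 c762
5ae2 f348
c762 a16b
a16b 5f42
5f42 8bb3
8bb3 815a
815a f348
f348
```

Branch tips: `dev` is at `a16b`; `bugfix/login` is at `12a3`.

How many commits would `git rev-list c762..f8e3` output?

5

Reachable from f8e3: {5ae2, 5cc8, 5f42, 815a, 8bb3, a16b, c762, d3a7, deaf, f348, f8e3}.
Reachable from c762: {5f42, 815a, 8bb3, a16b, c762, f348}.
In f8e3's history but not c762's: {5ae2, 5cc8, d3a7, deaf, f8e3} — 5 commits.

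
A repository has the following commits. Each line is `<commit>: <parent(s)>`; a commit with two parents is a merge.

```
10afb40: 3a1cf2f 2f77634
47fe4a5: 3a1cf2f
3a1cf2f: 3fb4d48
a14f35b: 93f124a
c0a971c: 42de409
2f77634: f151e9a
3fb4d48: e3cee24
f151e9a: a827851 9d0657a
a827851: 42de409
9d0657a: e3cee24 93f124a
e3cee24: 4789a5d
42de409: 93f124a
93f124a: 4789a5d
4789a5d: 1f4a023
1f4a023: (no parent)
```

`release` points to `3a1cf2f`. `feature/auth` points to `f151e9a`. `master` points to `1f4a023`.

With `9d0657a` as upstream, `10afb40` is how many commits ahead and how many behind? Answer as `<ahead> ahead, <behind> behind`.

7 ahead, 0 behind

Reachable from 10afb40: {10afb40, 1f4a023, 2f77634, 3a1cf2f, 3fb4d48, 42de409, 4789a5d, 93f124a, 9d0657a, a827851, e3cee24, f151e9a}.
Reachable from 9d0657a: {1f4a023, 4789a5d, 93f124a, 9d0657a, e3cee24}.
Only in 10afb40's history (ahead): {10afb40, 2f77634, 3a1cf2f, 3fb4d48, 42de409, a827851, f151e9a} — 7.
Only in 9d0657a's history (behind): {} — 0.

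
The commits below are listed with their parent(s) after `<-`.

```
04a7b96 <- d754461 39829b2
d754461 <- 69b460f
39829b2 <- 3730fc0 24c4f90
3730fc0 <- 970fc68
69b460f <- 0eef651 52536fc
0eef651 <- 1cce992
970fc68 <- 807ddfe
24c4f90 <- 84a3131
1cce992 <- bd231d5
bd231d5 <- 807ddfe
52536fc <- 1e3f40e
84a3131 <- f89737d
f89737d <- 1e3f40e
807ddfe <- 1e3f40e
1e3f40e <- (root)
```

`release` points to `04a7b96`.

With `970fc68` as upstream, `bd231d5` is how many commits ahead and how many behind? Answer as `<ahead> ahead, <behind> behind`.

Reachable from bd231d5: {1e3f40e, 807ddfe, bd231d5}.
Reachable from 970fc68: {1e3f40e, 807ddfe, 970fc68}.
Only in bd231d5's history (ahead): {bd231d5} — 1.
Only in 970fc68's history (behind): {970fc68} — 1.

1 ahead, 1 behind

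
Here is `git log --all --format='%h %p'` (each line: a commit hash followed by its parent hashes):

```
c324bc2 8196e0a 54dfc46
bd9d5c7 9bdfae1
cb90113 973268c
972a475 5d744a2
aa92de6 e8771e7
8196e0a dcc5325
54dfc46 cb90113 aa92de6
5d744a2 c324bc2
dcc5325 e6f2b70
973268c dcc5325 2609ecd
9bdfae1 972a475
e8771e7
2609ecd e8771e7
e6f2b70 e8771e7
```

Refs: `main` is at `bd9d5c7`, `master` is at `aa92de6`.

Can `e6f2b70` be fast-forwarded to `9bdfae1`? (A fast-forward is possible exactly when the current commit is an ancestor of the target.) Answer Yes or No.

A fast-forward from e6f2b70 to 9bdfae1 is possible iff e6f2b70 is an ancestor of 9bdfae1.
Ancestors of 9bdfae1: {2609ecd, 54dfc46, 5d744a2, 8196e0a, 972a475, 973268c, 9bdfae1, aa92de6, c324bc2, cb90113, dcc5325, e6f2b70, e8771e7}.
e6f2b70 is among them, so fast-forward is possible.

Yes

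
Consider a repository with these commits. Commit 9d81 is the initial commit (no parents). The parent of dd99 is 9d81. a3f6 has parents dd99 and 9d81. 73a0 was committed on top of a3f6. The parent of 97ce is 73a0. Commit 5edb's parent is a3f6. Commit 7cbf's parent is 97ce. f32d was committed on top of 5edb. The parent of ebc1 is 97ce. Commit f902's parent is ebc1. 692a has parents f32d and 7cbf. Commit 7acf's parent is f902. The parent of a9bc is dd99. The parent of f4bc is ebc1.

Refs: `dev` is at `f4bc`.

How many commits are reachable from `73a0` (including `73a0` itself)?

Walking parent pointers from 73a0: reachable set = {73a0, 9d81, a3f6, dd99}.
That is 4 commits.

4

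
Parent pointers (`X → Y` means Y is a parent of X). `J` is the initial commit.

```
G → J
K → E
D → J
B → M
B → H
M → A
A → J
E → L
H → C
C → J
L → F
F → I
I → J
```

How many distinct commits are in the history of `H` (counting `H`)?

Walking parent pointers from H: reachable set = {C, H, J}.
That is 3 commits.

3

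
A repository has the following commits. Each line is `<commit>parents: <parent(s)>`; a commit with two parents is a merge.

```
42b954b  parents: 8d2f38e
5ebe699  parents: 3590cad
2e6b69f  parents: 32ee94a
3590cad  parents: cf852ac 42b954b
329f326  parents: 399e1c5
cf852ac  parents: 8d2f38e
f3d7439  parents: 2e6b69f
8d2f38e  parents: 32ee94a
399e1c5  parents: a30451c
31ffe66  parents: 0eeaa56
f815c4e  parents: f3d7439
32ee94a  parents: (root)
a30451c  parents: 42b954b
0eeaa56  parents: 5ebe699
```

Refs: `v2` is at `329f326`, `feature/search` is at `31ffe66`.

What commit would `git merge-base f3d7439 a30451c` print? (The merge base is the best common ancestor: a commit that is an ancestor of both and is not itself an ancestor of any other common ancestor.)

Ancestors of f3d7439: {2e6b69f, 32ee94a, f3d7439}.
Ancestors of a30451c: {32ee94a, 42b954b, 8d2f38e, a30451c}.
Common ancestors: {32ee94a}.
The only common ancestor is 32ee94a, so it is the merge base.

32ee94a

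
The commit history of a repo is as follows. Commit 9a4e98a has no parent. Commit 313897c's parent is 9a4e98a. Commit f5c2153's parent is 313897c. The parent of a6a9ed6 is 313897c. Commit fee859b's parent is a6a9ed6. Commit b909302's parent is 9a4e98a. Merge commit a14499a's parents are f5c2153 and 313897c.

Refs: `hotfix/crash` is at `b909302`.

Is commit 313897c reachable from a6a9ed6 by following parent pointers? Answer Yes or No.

Ancestors of a6a9ed6 (commits reachable by following parents): {313897c, 9a4e98a, a6a9ed6}.
313897c is in that set, so it is an ancestor of a6a9ed6.

Yes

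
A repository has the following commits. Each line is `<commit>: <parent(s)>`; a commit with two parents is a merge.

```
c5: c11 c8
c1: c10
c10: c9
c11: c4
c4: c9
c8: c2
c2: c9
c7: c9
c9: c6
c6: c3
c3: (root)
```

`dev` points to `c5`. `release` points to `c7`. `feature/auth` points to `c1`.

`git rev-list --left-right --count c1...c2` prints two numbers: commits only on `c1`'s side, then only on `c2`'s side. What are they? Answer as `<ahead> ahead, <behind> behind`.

2 ahead, 1 behind

Reachable from c1: {c1, c10, c3, c6, c9}.
Reachable from c2: {c2, c3, c6, c9}.
Only in c1's history (ahead): {c1, c10} — 2.
Only in c2's history (behind): {c2} — 1.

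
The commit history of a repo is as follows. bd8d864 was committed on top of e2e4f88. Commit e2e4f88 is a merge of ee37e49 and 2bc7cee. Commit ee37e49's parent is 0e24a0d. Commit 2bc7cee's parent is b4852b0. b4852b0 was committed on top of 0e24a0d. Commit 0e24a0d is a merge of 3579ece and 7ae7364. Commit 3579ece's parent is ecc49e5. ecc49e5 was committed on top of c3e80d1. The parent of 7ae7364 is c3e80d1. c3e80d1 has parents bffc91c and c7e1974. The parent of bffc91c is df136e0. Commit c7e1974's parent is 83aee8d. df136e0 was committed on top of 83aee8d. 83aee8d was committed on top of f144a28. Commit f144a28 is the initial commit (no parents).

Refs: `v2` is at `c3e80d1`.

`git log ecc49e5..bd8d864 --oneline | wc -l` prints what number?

8

Reachable from bd8d864: {0e24a0d, 2bc7cee, 3579ece, 7ae7364, 83aee8d, b4852b0, bd8d864, bffc91c, c3e80d1, c7e1974, df136e0, e2e4f88, ecc49e5, ee37e49, f144a28}.
Reachable from ecc49e5: {83aee8d, bffc91c, c3e80d1, c7e1974, df136e0, ecc49e5, f144a28}.
In bd8d864's history but not ecc49e5's: {0e24a0d, 2bc7cee, 3579ece, 7ae7364, b4852b0, bd8d864, e2e4f88, ee37e49} — 8 commits.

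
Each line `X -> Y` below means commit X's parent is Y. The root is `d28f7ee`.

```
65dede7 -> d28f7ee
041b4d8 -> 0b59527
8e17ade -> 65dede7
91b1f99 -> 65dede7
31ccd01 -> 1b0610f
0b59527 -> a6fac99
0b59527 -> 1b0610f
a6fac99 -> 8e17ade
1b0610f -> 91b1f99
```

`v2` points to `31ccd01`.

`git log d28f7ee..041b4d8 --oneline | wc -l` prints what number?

Reachable from 041b4d8: {041b4d8, 0b59527, 1b0610f, 65dede7, 8e17ade, 91b1f99, a6fac99, d28f7ee}.
Reachable from d28f7ee: {d28f7ee}.
In 041b4d8's history but not d28f7ee's: {041b4d8, 0b59527, 1b0610f, 65dede7, 8e17ade, 91b1f99, a6fac99} — 7 commits.

7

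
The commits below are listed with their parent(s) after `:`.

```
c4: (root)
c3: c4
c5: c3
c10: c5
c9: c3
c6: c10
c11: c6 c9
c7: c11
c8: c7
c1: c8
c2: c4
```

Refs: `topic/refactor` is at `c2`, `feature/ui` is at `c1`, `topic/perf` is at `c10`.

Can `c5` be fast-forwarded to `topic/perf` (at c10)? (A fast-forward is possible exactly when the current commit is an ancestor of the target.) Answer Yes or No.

A fast-forward from c5 to c10 is possible iff c5 is an ancestor of c10.
Ancestors of c10: {c10, c3, c4, c5}.
c5 is among them, so fast-forward is possible.

Yes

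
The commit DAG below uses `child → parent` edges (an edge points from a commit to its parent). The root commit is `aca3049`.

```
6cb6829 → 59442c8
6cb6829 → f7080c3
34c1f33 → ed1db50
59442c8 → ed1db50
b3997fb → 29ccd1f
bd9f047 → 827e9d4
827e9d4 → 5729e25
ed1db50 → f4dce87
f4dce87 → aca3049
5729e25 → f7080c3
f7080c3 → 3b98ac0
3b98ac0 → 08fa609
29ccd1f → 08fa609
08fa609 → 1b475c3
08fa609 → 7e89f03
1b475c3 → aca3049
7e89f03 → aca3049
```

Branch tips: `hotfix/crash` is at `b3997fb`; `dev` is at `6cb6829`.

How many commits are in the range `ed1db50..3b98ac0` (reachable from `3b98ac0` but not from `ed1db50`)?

4

Reachable from 3b98ac0: {08fa609, 1b475c3, 3b98ac0, 7e89f03, aca3049}.
Reachable from ed1db50: {aca3049, ed1db50, f4dce87}.
In 3b98ac0's history but not ed1db50's: {08fa609, 1b475c3, 3b98ac0, 7e89f03} — 4 commits.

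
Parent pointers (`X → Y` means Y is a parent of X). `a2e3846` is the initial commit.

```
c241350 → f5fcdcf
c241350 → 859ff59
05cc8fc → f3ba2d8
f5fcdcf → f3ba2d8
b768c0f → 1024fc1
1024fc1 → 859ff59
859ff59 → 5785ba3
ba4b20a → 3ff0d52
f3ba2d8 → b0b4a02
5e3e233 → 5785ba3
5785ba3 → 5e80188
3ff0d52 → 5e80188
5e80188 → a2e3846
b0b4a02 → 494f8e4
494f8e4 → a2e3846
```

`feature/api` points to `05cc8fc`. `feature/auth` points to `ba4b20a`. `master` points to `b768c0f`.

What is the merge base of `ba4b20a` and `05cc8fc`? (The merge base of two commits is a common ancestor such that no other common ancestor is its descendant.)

a2e3846

Ancestors of ba4b20a: {3ff0d52, 5e80188, a2e3846, ba4b20a}.
Ancestors of 05cc8fc: {05cc8fc, 494f8e4, a2e3846, b0b4a02, f3ba2d8}.
Common ancestors: {a2e3846}.
The only common ancestor is a2e3846, so it is the merge base.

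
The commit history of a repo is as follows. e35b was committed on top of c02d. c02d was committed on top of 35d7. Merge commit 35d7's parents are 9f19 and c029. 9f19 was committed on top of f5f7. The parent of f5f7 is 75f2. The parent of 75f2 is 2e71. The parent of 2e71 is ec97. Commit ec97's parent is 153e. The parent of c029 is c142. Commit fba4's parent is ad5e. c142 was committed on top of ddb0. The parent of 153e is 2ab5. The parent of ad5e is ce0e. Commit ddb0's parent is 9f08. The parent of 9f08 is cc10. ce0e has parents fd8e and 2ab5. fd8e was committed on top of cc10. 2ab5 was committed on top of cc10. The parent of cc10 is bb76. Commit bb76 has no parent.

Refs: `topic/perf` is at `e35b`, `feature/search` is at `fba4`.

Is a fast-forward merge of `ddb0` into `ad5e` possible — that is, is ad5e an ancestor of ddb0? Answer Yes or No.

A fast-forward from ad5e to ddb0 is possible iff ad5e is an ancestor of ddb0.
Ancestors of ddb0: {9f08, bb76, cc10, ddb0}.
ad5e is not among them, so fast-forward is not possible.

No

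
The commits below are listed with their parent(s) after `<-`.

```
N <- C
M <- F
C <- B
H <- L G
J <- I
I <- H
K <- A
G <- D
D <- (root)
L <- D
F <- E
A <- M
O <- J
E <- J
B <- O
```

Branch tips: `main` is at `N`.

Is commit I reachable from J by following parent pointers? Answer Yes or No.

Ancestors of J (commits reachable by following parents): {D, G, H, I, J, L}.
I is in that set, so it is an ancestor of J.

Yes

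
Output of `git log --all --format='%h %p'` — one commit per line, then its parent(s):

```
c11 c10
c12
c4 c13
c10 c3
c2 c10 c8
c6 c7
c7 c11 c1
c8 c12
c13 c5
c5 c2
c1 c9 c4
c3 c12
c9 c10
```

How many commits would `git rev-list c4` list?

Walking parent pointers from c4: reachable set = {c10, c12, c13, c2, c3, c4, c5, c8}.
That is 8 commits.

8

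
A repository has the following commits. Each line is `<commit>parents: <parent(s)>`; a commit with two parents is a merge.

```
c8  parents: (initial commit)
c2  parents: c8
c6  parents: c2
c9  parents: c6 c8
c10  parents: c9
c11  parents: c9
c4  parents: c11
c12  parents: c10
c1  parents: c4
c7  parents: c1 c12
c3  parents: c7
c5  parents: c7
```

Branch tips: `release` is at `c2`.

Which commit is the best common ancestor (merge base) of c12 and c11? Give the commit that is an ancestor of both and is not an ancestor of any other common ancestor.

Ancestors of c12: {c10, c12, c2, c6, c8, c9}.
Ancestors of c11: {c11, c2, c6, c8, c9}.
Common ancestors: {c2, c6, c8, c9}.
Among these, c9 is not an ancestor of any other common ancestor — it is the merge base.

c9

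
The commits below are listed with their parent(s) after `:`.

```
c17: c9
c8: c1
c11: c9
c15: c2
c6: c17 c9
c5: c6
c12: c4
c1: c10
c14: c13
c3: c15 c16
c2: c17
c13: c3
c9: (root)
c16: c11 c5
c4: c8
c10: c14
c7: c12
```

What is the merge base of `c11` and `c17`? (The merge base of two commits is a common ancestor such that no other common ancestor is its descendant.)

c9

Ancestors of c11: {c11, c9}.
Ancestors of c17: {c17, c9}.
Common ancestors: {c9}.
The only common ancestor is c9, so it is the merge base.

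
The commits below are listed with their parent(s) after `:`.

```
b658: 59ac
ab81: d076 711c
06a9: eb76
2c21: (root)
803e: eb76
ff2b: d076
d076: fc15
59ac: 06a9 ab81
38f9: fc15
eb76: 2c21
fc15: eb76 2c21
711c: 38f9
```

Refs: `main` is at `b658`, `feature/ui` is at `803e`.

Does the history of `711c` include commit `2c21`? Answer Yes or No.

Ancestors of 711c (commits reachable by following parents): {2c21, 38f9, 711c, eb76, fc15}.
2c21 is in that set, so it is an ancestor of 711c.

Yes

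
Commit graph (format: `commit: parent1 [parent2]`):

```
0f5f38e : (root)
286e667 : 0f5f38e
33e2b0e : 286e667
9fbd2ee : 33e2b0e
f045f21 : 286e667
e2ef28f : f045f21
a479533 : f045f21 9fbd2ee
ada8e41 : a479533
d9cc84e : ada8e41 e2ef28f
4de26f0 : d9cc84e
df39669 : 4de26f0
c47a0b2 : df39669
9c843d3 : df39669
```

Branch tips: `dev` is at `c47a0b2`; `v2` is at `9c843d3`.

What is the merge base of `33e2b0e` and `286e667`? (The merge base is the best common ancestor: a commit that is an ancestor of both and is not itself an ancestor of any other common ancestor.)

Ancestors of 33e2b0e: {0f5f38e, 286e667, 33e2b0e}.
Ancestors of 286e667: {0f5f38e, 286e667}.
Common ancestors: {0f5f38e, 286e667}.
Among these, 286e667 is not an ancestor of any other common ancestor — it is the merge base.

286e667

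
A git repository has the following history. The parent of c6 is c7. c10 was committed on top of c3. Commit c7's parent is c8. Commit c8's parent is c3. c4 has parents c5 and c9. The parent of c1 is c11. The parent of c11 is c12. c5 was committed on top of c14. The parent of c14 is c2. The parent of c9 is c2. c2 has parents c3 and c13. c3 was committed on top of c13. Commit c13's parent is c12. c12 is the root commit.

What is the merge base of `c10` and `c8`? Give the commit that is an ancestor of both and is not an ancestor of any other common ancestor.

c3

Ancestors of c10: {c10, c12, c13, c3}.
Ancestors of c8: {c12, c13, c3, c8}.
Common ancestors: {c12, c13, c3}.
Among these, c3 is not an ancestor of any other common ancestor — it is the merge base.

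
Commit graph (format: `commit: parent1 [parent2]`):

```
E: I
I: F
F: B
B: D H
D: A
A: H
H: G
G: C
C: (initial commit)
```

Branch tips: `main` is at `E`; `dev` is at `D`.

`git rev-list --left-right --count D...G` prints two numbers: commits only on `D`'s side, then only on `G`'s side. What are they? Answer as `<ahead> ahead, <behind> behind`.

3 ahead, 0 behind

Reachable from D: {A, C, D, G, H}.
Reachable from G: {C, G}.
Only in D's history (ahead): {A, D, H} — 3.
Only in G's history (behind): {} — 0.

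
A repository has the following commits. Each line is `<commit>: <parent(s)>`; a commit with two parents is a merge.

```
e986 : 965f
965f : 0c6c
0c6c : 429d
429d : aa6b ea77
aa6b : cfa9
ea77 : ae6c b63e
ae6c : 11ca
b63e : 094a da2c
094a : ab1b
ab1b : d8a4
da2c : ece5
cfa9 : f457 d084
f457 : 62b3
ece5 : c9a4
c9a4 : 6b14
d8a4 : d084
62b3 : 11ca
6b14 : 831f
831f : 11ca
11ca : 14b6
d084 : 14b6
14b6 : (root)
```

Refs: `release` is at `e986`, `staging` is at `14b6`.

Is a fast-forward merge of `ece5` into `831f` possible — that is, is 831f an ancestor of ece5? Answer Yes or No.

Yes

A fast-forward from 831f to ece5 is possible iff 831f is an ancestor of ece5.
Ancestors of ece5: {11ca, 14b6, 6b14, 831f, c9a4, ece5}.
831f is among them, so fast-forward is possible.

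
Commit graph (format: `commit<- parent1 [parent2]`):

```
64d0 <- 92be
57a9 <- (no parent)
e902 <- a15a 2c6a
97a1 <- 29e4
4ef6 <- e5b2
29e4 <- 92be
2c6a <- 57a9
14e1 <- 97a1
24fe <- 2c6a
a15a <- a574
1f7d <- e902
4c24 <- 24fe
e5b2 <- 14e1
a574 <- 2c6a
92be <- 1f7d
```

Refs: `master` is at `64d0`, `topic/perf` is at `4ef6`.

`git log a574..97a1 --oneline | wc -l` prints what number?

6

Reachable from 97a1: {1f7d, 29e4, 2c6a, 57a9, 92be, 97a1, a15a, a574, e902}.
Reachable from a574: {2c6a, 57a9, a574}.
In 97a1's history but not a574's: {1f7d, 29e4, 92be, 97a1, a15a, e902} — 6 commits.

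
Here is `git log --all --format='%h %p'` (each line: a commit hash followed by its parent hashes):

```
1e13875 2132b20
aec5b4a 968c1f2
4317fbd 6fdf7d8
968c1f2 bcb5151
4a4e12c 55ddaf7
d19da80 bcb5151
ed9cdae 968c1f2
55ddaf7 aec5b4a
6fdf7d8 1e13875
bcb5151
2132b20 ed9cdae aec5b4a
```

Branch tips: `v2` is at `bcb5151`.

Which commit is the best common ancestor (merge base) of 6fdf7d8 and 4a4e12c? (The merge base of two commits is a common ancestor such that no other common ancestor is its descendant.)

Ancestors of 6fdf7d8: {1e13875, 2132b20, 6fdf7d8, 968c1f2, aec5b4a, bcb5151, ed9cdae}.
Ancestors of 4a4e12c: {4a4e12c, 55ddaf7, 968c1f2, aec5b4a, bcb5151}.
Common ancestors: {968c1f2, aec5b4a, bcb5151}.
Among these, aec5b4a is not an ancestor of any other common ancestor — it is the merge base.

aec5b4a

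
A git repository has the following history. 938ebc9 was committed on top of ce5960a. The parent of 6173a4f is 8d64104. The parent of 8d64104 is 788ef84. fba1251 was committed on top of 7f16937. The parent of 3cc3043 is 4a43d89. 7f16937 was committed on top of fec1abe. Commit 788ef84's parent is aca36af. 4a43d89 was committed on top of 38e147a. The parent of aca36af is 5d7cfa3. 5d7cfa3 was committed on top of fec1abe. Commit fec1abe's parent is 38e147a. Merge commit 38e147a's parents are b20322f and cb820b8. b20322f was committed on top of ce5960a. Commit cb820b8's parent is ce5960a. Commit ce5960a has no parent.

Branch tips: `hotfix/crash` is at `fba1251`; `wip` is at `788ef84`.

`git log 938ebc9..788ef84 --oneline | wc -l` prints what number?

Reachable from 788ef84: {38e147a, 5d7cfa3, 788ef84, aca36af, b20322f, cb820b8, ce5960a, fec1abe}.
Reachable from 938ebc9: {938ebc9, ce5960a}.
In 788ef84's history but not 938ebc9's: {38e147a, 5d7cfa3, 788ef84, aca36af, b20322f, cb820b8, fec1abe} — 7 commits.

7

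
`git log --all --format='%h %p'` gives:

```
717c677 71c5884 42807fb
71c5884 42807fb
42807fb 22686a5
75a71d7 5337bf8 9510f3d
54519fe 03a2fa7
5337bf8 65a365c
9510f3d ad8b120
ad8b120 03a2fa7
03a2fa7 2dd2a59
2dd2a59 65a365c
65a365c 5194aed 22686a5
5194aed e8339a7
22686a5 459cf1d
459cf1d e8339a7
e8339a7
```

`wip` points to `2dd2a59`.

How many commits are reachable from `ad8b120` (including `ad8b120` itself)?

Walking parent pointers from ad8b120: reachable set = {03a2fa7, 22686a5, 2dd2a59, 459cf1d, 5194aed, 65a365c, ad8b120, e8339a7}.
That is 8 commits.

8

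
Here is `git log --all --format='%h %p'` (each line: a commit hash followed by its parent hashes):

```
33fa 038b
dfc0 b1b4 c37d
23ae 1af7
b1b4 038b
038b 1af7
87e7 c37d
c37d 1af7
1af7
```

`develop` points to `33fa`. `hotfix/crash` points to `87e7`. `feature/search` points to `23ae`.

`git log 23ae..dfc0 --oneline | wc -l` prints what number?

Reachable from dfc0: {038b, 1af7, b1b4, c37d, dfc0}.
Reachable from 23ae: {1af7, 23ae}.
In dfc0's history but not 23ae's: {038b, b1b4, c37d, dfc0} — 4 commits.

4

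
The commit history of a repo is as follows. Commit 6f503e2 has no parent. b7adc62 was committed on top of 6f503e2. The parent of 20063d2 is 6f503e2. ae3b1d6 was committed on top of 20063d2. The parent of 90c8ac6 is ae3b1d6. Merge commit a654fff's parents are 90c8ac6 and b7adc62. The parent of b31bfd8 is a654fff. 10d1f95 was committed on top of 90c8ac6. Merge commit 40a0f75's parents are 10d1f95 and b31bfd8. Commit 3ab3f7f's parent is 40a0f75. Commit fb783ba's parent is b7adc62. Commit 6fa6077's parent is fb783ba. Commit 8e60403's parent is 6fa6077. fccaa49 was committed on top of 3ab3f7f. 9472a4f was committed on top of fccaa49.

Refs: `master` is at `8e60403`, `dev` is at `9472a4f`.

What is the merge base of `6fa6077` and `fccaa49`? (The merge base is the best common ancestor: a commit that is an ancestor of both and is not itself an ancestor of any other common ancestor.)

b7adc62

Ancestors of 6fa6077: {6f503e2, 6fa6077, b7adc62, fb783ba}.
Ancestors of fccaa49: {10d1f95, 20063d2, 3ab3f7f, 40a0f75, 6f503e2, 90c8ac6, a654fff, ae3b1d6, b31bfd8, b7adc62, fccaa49}.
Common ancestors: {6f503e2, b7adc62}.
Among these, b7adc62 is not an ancestor of any other common ancestor — it is the merge base.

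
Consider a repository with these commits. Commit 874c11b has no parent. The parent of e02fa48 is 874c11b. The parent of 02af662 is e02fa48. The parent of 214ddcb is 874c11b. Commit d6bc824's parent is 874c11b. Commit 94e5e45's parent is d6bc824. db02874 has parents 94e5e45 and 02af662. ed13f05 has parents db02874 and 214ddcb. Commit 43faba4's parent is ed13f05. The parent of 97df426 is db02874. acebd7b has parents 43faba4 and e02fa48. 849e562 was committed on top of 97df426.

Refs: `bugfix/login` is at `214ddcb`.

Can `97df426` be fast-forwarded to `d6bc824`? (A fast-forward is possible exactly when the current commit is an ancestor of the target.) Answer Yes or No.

No

A fast-forward from 97df426 to d6bc824 is possible iff 97df426 is an ancestor of d6bc824.
Ancestors of d6bc824: {874c11b, d6bc824}.
97df426 is not among them, so fast-forward is not possible.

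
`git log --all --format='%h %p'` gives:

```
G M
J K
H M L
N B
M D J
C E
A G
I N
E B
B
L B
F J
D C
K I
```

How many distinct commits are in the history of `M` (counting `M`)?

9

Walking parent pointers from M: reachable set = {B, C, D, E, I, J, K, M, N}.
That is 9 commits.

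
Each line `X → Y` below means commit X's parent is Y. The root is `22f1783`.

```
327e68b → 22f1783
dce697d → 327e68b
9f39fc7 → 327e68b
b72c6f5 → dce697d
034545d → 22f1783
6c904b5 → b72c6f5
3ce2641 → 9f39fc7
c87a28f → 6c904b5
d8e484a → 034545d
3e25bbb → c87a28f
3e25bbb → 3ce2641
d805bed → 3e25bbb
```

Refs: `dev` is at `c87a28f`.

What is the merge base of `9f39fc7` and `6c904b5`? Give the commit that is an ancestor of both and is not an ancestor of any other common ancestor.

Ancestors of 9f39fc7: {22f1783, 327e68b, 9f39fc7}.
Ancestors of 6c904b5: {22f1783, 327e68b, 6c904b5, b72c6f5, dce697d}.
Common ancestors: {22f1783, 327e68b}.
Among these, 327e68b is not an ancestor of any other common ancestor — it is the merge base.

327e68b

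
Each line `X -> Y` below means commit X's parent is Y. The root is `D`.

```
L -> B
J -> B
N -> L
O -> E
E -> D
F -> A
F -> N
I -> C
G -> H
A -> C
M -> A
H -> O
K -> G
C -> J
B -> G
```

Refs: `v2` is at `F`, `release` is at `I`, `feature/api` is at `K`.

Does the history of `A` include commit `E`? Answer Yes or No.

Yes

Ancestors of A (commits reachable by following parents): {A, B, C, D, E, G, H, J, O}.
E is in that set, so it is an ancestor of A.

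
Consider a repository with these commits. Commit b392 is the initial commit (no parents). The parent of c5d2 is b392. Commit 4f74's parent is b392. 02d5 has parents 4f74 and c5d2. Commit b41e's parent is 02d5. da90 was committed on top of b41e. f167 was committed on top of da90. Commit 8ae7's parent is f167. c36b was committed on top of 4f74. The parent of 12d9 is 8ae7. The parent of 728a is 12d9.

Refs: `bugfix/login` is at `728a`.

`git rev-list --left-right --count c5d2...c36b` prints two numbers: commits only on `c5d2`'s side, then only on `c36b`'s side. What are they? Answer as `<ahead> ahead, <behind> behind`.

Reachable from c5d2: {b392, c5d2}.
Reachable from c36b: {4f74, b392, c36b}.
Only in c5d2's history (ahead): {c5d2} — 1.
Only in c36b's history (behind): {4f74, c36b} — 2.

1 ahead, 2 behind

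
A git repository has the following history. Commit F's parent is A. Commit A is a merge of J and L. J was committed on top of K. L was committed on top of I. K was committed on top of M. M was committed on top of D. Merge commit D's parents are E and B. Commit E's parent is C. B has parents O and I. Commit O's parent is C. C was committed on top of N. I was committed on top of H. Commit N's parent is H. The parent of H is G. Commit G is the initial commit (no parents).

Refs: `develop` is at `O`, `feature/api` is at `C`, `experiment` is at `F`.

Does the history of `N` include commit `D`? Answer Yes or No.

No

Ancestors of N: {G, H, N}.
D is not in that set, so it is not an ancestor of N.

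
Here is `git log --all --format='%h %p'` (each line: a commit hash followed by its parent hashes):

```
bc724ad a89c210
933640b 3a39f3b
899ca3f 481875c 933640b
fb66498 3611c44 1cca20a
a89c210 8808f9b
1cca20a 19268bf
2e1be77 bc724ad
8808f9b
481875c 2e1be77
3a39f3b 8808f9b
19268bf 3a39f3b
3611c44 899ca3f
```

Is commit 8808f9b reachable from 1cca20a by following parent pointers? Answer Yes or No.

Yes

Ancestors of 1cca20a (commits reachable by following parents): {19268bf, 1cca20a, 3a39f3b, 8808f9b}.
8808f9b is in that set, so it is an ancestor of 1cca20a.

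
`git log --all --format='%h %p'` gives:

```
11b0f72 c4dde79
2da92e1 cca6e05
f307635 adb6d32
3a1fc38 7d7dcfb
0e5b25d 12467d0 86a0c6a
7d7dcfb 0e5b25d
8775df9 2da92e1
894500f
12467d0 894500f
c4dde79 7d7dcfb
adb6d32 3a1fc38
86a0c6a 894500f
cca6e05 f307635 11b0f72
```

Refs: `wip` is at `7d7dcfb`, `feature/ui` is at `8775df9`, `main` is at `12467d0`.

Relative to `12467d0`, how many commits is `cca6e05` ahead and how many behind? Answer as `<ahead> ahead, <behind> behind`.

9 ahead, 0 behind

Reachable from cca6e05: {0e5b25d, 11b0f72, 12467d0, 3a1fc38, 7d7dcfb, 86a0c6a, 894500f, adb6d32, c4dde79, cca6e05, f307635}.
Reachable from 12467d0: {12467d0, 894500f}.
Only in cca6e05's history (ahead): {0e5b25d, 11b0f72, 3a1fc38, 7d7dcfb, 86a0c6a, adb6d32, c4dde79, cca6e05, f307635} — 9.
Only in 12467d0's history (behind): {} — 0.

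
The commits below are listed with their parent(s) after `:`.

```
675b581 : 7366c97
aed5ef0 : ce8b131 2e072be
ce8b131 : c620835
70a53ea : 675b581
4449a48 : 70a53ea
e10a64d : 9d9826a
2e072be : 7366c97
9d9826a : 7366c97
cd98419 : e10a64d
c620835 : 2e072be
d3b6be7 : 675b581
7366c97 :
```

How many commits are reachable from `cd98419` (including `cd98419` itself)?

4

Walking parent pointers from cd98419: reachable set = {7366c97, 9d9826a, cd98419, e10a64d}.
That is 4 commits.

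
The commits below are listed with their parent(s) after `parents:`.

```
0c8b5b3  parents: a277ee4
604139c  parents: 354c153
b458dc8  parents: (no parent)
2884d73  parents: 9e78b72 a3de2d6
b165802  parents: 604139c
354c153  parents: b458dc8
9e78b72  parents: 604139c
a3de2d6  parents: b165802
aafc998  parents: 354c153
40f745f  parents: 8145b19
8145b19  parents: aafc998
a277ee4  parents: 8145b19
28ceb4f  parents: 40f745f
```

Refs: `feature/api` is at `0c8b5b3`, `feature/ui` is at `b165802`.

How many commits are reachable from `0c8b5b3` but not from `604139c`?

4

Reachable from 0c8b5b3: {0c8b5b3, 354c153, 8145b19, a277ee4, aafc998, b458dc8}.
Reachable from 604139c: {354c153, 604139c, b458dc8}.
In 0c8b5b3's history but not 604139c's: {0c8b5b3, 8145b19, a277ee4, aafc998} — 4 commits.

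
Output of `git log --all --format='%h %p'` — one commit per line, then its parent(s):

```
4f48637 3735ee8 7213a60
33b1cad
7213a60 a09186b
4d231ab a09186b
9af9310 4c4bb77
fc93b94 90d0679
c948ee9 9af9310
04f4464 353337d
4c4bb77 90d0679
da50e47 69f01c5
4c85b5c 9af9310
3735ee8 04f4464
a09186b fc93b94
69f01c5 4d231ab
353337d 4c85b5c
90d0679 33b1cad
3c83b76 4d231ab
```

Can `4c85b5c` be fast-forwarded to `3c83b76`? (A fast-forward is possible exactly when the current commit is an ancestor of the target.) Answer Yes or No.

No

A fast-forward from 4c85b5c to 3c83b76 is possible iff 4c85b5c is an ancestor of 3c83b76.
Ancestors of 3c83b76: {33b1cad, 3c83b76, 4d231ab, 90d0679, a09186b, fc93b94}.
4c85b5c is not among them, so fast-forward is not possible.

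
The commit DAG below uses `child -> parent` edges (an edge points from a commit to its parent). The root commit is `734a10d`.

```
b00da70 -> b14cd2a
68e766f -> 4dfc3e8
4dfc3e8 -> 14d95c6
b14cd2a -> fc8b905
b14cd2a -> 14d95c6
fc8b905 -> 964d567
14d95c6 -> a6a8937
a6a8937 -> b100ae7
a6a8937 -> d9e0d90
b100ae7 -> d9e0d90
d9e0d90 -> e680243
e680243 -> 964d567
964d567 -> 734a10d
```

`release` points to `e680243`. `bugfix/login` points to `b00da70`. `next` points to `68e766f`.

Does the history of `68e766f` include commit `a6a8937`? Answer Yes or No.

Yes

Ancestors of 68e766f (commits reachable by following parents): {14d95c6, 4dfc3e8, 68e766f, 734a10d, 964d567, a6a8937, b100ae7, d9e0d90, e680243}.
a6a8937 is in that set, so it is an ancestor of 68e766f.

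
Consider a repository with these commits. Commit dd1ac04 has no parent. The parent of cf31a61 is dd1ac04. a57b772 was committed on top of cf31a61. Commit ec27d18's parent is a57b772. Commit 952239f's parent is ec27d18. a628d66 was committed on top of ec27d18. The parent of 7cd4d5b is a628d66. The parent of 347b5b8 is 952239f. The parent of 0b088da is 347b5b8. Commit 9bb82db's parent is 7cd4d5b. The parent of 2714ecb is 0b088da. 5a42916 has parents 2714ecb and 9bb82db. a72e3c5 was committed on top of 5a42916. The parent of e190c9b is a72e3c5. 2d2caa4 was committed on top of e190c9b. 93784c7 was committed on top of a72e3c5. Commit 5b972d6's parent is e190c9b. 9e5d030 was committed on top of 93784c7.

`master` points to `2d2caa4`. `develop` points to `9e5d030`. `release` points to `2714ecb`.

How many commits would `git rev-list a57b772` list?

Walking parent pointers from a57b772: reachable set = {a57b772, cf31a61, dd1ac04}.
That is 3 commits.

3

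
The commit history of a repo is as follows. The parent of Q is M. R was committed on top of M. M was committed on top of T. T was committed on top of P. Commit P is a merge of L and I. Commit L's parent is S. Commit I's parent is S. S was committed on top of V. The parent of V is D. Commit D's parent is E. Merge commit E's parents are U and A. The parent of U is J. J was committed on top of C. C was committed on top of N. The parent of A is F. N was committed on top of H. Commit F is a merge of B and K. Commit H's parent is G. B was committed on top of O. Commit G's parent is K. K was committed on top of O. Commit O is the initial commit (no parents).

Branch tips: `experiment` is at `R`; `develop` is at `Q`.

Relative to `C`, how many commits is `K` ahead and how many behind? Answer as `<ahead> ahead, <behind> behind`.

0 ahead, 4 behind

Reachable from K: {K, O}.
Reachable from C: {C, G, H, K, N, O}.
Only in K's history (ahead): {} — 0.
Only in C's history (behind): {C, G, H, N} — 4.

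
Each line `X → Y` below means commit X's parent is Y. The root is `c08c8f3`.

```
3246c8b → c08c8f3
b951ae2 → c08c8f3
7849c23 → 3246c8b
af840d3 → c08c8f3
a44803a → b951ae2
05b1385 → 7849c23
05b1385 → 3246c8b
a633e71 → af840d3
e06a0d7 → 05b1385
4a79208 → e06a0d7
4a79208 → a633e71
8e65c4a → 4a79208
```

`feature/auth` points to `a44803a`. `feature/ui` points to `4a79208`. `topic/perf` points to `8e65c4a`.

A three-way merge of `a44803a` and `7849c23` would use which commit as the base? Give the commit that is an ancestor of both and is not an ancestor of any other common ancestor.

Ancestors of a44803a: {a44803a, b951ae2, c08c8f3}.
Ancestors of 7849c23: {3246c8b, 7849c23, c08c8f3}.
Common ancestors: {c08c8f3}.
The only common ancestor is c08c8f3, so it is the merge base.

c08c8f3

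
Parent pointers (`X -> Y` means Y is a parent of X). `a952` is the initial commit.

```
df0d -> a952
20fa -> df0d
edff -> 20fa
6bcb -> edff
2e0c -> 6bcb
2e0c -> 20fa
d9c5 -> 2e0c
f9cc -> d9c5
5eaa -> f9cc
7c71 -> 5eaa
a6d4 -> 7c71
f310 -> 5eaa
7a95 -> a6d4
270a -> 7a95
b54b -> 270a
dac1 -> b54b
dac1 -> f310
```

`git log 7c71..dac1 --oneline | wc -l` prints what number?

6

Reachable from dac1: {20fa, 270a, 2e0c, 5eaa, 6bcb, 7a95, 7c71, a6d4, a952, b54b, d9c5, dac1, df0d, edff, f310, f9cc}.
Reachable from 7c71: {20fa, 2e0c, 5eaa, 6bcb, 7c71, a952, d9c5, df0d, edff, f9cc}.
In dac1's history but not 7c71's: {270a, 7a95, a6d4, b54b, dac1, f310} — 6 commits.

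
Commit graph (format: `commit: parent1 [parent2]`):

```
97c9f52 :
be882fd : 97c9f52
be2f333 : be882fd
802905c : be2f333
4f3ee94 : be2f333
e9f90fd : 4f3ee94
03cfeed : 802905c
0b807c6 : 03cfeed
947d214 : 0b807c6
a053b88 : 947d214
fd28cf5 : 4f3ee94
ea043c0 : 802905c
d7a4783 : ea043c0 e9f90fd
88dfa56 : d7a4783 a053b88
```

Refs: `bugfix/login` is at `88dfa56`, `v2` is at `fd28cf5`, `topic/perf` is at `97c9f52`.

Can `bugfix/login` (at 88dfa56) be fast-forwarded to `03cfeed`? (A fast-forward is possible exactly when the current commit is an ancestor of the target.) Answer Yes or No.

No

A fast-forward from 88dfa56 to 03cfeed is possible iff 88dfa56 is an ancestor of 03cfeed.
Ancestors of 03cfeed: {03cfeed, 802905c, 97c9f52, be2f333, be882fd}.
88dfa56 is not among them, so fast-forward is not possible.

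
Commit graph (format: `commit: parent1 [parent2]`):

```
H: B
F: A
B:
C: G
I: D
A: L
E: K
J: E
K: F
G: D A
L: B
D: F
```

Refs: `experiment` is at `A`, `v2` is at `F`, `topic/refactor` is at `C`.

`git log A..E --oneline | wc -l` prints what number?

3

Reachable from E: {A, B, E, F, K, L}.
Reachable from A: {A, B, L}.
In E's history but not A's: {E, F, K} — 3 commits.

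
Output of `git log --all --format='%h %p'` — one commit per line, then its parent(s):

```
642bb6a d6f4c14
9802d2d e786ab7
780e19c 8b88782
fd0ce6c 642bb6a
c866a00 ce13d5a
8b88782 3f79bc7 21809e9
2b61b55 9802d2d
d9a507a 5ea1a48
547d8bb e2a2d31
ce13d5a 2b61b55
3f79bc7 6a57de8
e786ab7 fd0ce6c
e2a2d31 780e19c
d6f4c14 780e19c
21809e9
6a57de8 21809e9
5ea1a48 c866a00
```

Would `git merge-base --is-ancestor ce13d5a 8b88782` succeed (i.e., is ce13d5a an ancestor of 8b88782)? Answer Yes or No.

No

Ancestors of 8b88782: {21809e9, 3f79bc7, 6a57de8, 8b88782}.
ce13d5a is not in that set, so it is not an ancestor of 8b88782.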